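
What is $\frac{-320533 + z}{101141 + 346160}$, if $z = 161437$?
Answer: $- \frac{159096}{447301} \approx -0.35568$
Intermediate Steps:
$\frac{-320533 + z}{101141 + 346160} = \frac{-320533 + 161437}{101141 + 346160} = - \frac{159096}{447301}$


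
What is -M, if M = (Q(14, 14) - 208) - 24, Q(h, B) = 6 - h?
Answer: 240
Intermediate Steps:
M = -240 (M = ((6 - 1*14) - 208) - 24 = ((6 - 14) - 208) - 24 = (-8 - 208) - 24 = -216 - 24 = -240)
-M = -1*(-240) = 240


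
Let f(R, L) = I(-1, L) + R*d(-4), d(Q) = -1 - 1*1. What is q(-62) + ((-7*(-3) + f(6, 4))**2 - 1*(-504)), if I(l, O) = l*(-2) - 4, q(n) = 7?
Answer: 560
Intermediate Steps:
d(Q) = -2 (d(Q) = -1 - 1 = -2)
I(l, O) = -4 - 2*l (I(l, O) = -2*l - 4 = -4 - 2*l)
f(R, L) = -2 - 2*R (f(R, L) = (-4 - 2*(-1)) + R*(-2) = (-4 + 2) - 2*R = -2 - 2*R)
q(-62) + ((-7*(-3) + f(6, 4))**2 - 1*(-504)) = 7 + ((-7*(-3) + (-2 - 2*6))**2 - 1*(-504)) = 7 + ((21 + (-2 - 12))**2 + 504) = 7 + ((21 - 14)**2 + 504) = 7 + (7**2 + 504) = 7 + (49 + 504) = 7 + 553 = 560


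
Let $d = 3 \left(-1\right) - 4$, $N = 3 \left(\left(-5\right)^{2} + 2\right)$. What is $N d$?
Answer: $-567$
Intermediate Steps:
$N = 81$ ($N = 3 \left(25 + 2\right) = 3 \cdot 27 = 81$)
$d = -7$ ($d = -3 - 4 = -7$)
$N d = 81 \left(-7\right) = -567$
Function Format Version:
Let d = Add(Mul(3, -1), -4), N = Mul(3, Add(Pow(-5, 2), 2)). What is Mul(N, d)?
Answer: -567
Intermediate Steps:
N = 81 (N = Mul(3, Add(25, 2)) = Mul(3, 27) = 81)
d = -7 (d = Add(-3, -4) = -7)
Mul(N, d) = Mul(81, -7) = -567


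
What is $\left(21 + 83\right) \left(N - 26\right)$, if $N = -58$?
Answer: $-8736$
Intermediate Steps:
$\left(21 + 83\right) \left(N - 26\right) = \left(21 + 83\right) \left(-58 - 26\right) = 104 \left(-84\right) = -8736$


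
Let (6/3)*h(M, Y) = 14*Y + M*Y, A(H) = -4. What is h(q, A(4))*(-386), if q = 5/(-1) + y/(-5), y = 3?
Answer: 32424/5 ≈ 6484.8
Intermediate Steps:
q = -28/5 (q = 5/(-1) + 3/(-5) = 5*(-1) + 3*(-⅕) = -5 - ⅗ = -28/5 ≈ -5.6000)
h(M, Y) = 7*Y + M*Y/2 (h(M, Y) = (14*Y + M*Y)/2 = 7*Y + M*Y/2)
h(q, A(4))*(-386) = ((½)*(-4)*(14 - 28/5))*(-386) = ((½)*(-4)*(42/5))*(-386) = -84/5*(-386) = 32424/5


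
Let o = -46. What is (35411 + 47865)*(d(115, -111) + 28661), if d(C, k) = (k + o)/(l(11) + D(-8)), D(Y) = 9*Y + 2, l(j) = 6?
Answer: 38191643559/16 ≈ 2.3870e+9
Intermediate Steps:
D(Y) = 2 + 9*Y
d(C, k) = 23/32 - k/64 (d(C, k) = (k - 46)/(6 + (2 + 9*(-8))) = (-46 + k)/(6 + (2 - 72)) = (-46 + k)/(6 - 70) = (-46 + k)/(-64) = (-46 + k)*(-1/64) = 23/32 - k/64)
(35411 + 47865)*(d(115, -111) + 28661) = (35411 + 47865)*((23/32 - 1/64*(-111)) + 28661) = 83276*((23/32 + 111/64) + 28661) = 83276*(157/64 + 28661) = 83276*(1834461/64) = 38191643559/16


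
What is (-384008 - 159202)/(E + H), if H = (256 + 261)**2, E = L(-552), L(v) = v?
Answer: -543210/266737 ≈ -2.0365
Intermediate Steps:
E = -552
H = 267289 (H = 517**2 = 267289)
(-384008 - 159202)/(E + H) = (-384008 - 159202)/(-552 + 267289) = -543210/266737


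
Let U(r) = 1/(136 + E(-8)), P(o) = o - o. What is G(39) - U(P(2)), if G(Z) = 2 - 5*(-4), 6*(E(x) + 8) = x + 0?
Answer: 8357/380 ≈ 21.992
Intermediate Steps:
P(o) = 0
E(x) = -8 + x/6 (E(x) = -8 + (x + 0)/6 = -8 + x/6)
G(Z) = 22 (G(Z) = 2 + 20 = 22)
U(r) = 3/380 (U(r) = 1/(136 + (-8 + (⅙)*(-8))) = 1/(136 + (-8 - 4/3)) = 1/(136 - 28/3) = 1/(380/3) = 3/380)
G(39) - U(P(2)) = 22 - 1*3/380 = 22 - 3/380 = 8357/380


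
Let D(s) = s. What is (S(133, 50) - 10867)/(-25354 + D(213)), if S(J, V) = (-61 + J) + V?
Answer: 10745/25141 ≈ 0.42739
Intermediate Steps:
S(J, V) = -61 + J + V
(S(133, 50) - 10867)/(-25354 + D(213)) = ((-61 + 133 + 50) - 10867)/(-25354 + 213) = (122 - 10867)/(-25141) = -10745*(-1/25141) = 10745/25141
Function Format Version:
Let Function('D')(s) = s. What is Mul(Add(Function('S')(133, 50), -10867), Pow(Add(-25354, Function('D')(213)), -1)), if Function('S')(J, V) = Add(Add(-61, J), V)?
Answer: Rational(10745, 25141) ≈ 0.42739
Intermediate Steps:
Function('S')(J, V) = Add(-61, J, V)
Mul(Add(Function('S')(133, 50), -10867), Pow(Add(-25354, Function('D')(213)), -1)) = Mul(Add(Add(-61, 133, 50), -10867), Pow(Add(-25354, 213), -1)) = Mul(Add(122, -10867), Pow(-25141, -1)) = Mul(-10745, Rational(-1, 25141)) = Rational(10745, 25141)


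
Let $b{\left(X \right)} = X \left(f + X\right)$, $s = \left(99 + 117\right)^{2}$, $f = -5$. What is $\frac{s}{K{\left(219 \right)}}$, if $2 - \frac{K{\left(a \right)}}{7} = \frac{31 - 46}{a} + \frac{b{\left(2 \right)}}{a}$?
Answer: $\frac{378432}{119} \approx 3180.1$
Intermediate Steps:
$s = 46656$ ($s = 216^{2} = 46656$)
$b{\left(X \right)} = X \left(-5 + X\right)$
$K{\left(a \right)} = 14 + \frac{147}{a}$ ($K{\left(a \right)} = 14 - 7 \left(\frac{31 - 46}{a} + \frac{2 \left(-5 + 2\right)}{a}\right) = 14 - 7 \left(- \frac{15}{a} + \frac{2 \left(-3\right)}{a}\right) = 14 - 7 \left(- \frac{15}{a} - \frac{6}{a}\right) = 14 - 7 \left(- \frac{21}{a}\right) = 14 + \frac{147}{a}$)
$\frac{s}{K{\left(219 \right)}} = \frac{46656}{14 + \frac{147}{219}} = \frac{46656}{14 + 147 \cdot \frac{1}{219}} = \frac{46656}{14 + \frac{49}{73}} = \frac{46656}{\frac{1071}{73}} = 46656 \cdot \frac{73}{1071} = \frac{378432}{119}$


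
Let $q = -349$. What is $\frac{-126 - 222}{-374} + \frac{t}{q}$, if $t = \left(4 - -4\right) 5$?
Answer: $\frac{53246}{65263} \approx 0.81587$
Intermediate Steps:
$t = 40$ ($t = \left(4 + \left(-1 + 5\right)\right) 5 = \left(4 + 4\right) 5 = 8 \cdot 5 = 40$)
$\frac{-126 - 222}{-374} + \frac{t}{q} = \frac{-126 - 222}{-374} + \frac{40}{-349} = \left(-348\right) \left(- \frac{1}{374}\right) + 40 \left(- \frac{1}{349}\right) = \frac{174}{187} - \frac{40}{349} = \frac{53246}{65263}$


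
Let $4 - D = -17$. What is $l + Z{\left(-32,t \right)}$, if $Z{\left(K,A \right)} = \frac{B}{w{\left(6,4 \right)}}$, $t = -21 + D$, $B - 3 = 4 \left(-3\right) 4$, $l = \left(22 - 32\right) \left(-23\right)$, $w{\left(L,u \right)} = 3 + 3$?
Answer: $\frac{445}{2} \approx 222.5$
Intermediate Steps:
$w{\left(L,u \right)} = 6$
$l = 230$ ($l = \left(22 - 32\right) \left(-23\right) = \left(-10\right) \left(-23\right) = 230$)
$D = 21$ ($D = 4 - -17 = 4 + 17 = 21$)
$B = -45$ ($B = 3 + 4 \left(-3\right) 4 = 3 - 48 = -45$)
$t = 0$ ($t = -21 + 21 = 0$)
$Z{\left(K,A \right)} = - \frac{15}{2}$ ($Z{\left(K,A \right)} = - \frac{45}{6} = \left(-45\right) \frac{1}{6} = - \frac{15}{2}$)
$l + Z{\left(-32,t \right)} = 230 - \frac{15}{2} = \frac{445}{2}$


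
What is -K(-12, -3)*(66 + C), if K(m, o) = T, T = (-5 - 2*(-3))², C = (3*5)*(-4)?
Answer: -6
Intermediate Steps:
C = -60 (C = 15*(-4) = -60)
T = 1 (T = (-5 + 6)² = 1² = 1)
K(m, o) = 1
-K(-12, -3)*(66 + C) = -(66 - 60) = -6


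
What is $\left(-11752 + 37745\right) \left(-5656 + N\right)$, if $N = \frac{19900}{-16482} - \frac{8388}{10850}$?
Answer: $- \frac{6575026493742872}{44707425} \approx -1.4707 \cdot 10^{8}$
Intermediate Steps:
$N = - \frac{88541504}{44707425}$ ($N = 19900 \left(- \frac{1}{16482}\right) - \frac{4194}{5425} = - \frac{9950}{8241} - \frac{4194}{5425} = - \frac{88541504}{44707425} \approx -1.9805$)
$\left(-11752 + 37745\right) \left(-5656 + N\right) = \left(-11752 + 37745\right) \left(-5656 - \frac{88541504}{44707425}\right) = 25993 \left(- \frac{252953737304}{44707425}\right) = - \frac{6575026493742872}{44707425}$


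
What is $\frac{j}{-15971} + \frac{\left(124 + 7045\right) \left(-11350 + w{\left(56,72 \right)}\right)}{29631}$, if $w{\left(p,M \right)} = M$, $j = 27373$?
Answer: $- \frac{1292098093885}{473236701} \approx -2730.3$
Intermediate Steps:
$\frac{j}{-15971} + \frac{\left(124 + 7045\right) \left(-11350 + w{\left(56,72 \right)}\right)}{29631} = \frac{27373}{-15971} + \frac{\left(124 + 7045\right) \left(-11350 + 72\right)}{29631} = 27373 \left(- \frac{1}{15971}\right) + 7169 \left(-11278\right) \frac{1}{29631} = - \frac{27373}{15971} - \frac{80851982}{29631} = - \frac{1292098093885}{473236701}$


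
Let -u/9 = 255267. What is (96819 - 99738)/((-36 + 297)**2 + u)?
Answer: 7/5346 ≈ 0.0013094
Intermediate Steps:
u = -2297403 (u = -9*255267 = -2297403)
(96819 - 99738)/((-36 + 297)**2 + u) = (96819 - 99738)/((-36 + 297)**2 - 2297403) = -2919/(261**2 - 2297403) = -2919/(68121 - 2297403) = -2919/(-2229282) = -2919*(-1/2229282) = 7/5346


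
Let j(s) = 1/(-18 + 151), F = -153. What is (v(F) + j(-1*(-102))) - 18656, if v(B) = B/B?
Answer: -2481114/133 ≈ -18655.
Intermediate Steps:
j(s) = 1/133
v(B) = 1
(v(F) + j(-1*(-102))) - 18656 = (1 + 1/133) - 18656 = 134/133 - 18656 = -2481114/133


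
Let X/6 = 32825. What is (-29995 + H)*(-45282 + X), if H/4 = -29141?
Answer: -22228310412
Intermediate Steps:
X = 196950 (X = 6*32825 = 196950)
H = -116564 (H = 4*(-29141) = -116564)
(-29995 + H)*(-45282 + X) = (-29995 - 116564)*(-45282 + 196950) = -146559*151668 = -22228310412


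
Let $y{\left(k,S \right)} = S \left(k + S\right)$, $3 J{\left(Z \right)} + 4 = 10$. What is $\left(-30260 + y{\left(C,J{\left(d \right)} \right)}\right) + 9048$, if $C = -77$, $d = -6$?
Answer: $-21362$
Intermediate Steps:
$J{\left(Z \right)} = 2$ ($J{\left(Z \right)} = - \frac{4}{3} + \frac{1}{3} \cdot 10 = - \frac{4}{3} + \frac{10}{3} = 2$)
$y{\left(k,S \right)} = S \left(S + k\right)$
$\left(-30260 + y{\left(C,J{\left(d \right)} \right)}\right) + 9048 = \left(-30260 + 2 \left(2 - 77\right)\right) + 9048 = \left(-30260 + 2 \left(-75\right)\right) + 9048 = \left(-30260 - 150\right) + 9048 = -30410 + 9048 = -21362$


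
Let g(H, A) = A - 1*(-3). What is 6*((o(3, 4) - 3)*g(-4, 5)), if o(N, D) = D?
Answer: 48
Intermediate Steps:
g(H, A) = 3 + A (g(H, A) = A + 3 = 3 + A)
6*((o(3, 4) - 3)*g(-4, 5)) = 6*((4 - 3)*(3 + 5)) = 6*(1*8) = 6*8 = 48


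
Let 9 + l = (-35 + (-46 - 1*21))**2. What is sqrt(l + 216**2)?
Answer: 3*sqrt(6339) ≈ 238.85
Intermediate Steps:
l = 10395 (l = -9 + (-35 + (-46 - 1*21))**2 = -9 + (-35 + (-46 - 21))**2 = -9 + (-35 - 67)**2 = -9 + (-102)**2 = -9 + 10404 = 10395)
sqrt(l + 216**2) = sqrt(10395 + 216**2) = sqrt(10395 + 46656) = sqrt(57051) = 3*sqrt(6339)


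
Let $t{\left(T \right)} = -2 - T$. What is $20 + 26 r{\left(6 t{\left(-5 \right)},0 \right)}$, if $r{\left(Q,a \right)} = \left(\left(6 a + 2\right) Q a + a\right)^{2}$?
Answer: $20$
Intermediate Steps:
$r{\left(Q,a \right)} = \left(a + Q a \left(2 + 6 a\right)\right)^{2}$ ($r{\left(Q,a \right)} = \left(\left(2 + 6 a\right) Q a + a\right)^{2} = \left(Q \left(2 + 6 a\right) a + a\right)^{2} = \left(Q a \left(2 + 6 a\right) + a\right)^{2} = \left(a + Q a \left(2 + 6 a\right)\right)^{2}$)
$20 + 26 r{\left(6 t{\left(-5 \right)},0 \right)} = 20 + 26 \cdot 0^{2} \left(1 + 2 \cdot 6 \left(-2 - -5\right) + 6 \cdot 6 \left(-2 - -5\right) 0\right)^{2} = 20 + 26 \cdot 0 \left(1 + 2 \cdot 6 \left(-2 + 5\right) + 6 \cdot 6 \left(-2 + 5\right) 0\right)^{2} = 20 + 26 \cdot 0 \left(1 + 2 \cdot 6 \cdot 3 + 6 \cdot 6 \cdot 3 \cdot 0\right)^{2} = 20 + 26 \cdot 0 \left(1 + 2 \cdot 18 + 6 \cdot 18 \cdot 0\right)^{2} = 20 + 26 \cdot 0 \left(1 + 36 + 0\right)^{2} = 20 + 26 \cdot 0 \cdot 37^{2} = 20 + 26 \cdot 0 \cdot 1369 = 20 + 26 \cdot 0 = 20 + 0 = 20$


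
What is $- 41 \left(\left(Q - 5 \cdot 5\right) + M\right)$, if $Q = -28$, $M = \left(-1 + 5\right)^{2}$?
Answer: $1517$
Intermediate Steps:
$M = 16$ ($M = 4^{2} = 16$)
$- 41 \left(\left(Q - 5 \cdot 5\right) + M\right) = - 41 \left(\left(-28 - 5 \cdot 5\right) + 16\right) = - 41 \left(\left(-28 - 25\right) + 16\right) = - 41 \left(-53 + 16\right) = \left(-41\right) \left(-37\right) = 1517$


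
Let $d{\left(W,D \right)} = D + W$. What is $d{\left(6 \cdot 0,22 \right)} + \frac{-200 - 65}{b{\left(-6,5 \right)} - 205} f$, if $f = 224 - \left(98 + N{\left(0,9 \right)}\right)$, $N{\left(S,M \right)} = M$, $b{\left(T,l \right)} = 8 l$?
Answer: $\frac{2309}{11} \approx 209.91$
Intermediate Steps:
$f = 117$ ($f = 224 - \left(98 + 9\right) = 224 - 107 = 117$)
$d{\left(6 \cdot 0,22 \right)} + \frac{-200 - 65}{b{\left(-6,5 \right)} - 205} f = \left(22 + 6 \cdot 0\right) + \frac{-200 - 65}{8 \cdot 5 - 205} \cdot 117 = \left(22 + 0\right) + - \frac{265}{40 - 205} \cdot 117 = 22 + - \frac{265}{-165} \cdot 117 = 22 + \left(-265\right) \left(- \frac{1}{165}\right) 117 = 22 + \frac{53}{33} \cdot 117 = 22 + \frac{2067}{11} = \frac{2309}{11}$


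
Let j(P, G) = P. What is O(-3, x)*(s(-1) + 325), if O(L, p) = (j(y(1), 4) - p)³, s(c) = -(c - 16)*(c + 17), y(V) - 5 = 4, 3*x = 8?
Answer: 1364941/9 ≈ 1.5166e+5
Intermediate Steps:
x = 8/3 (x = (⅓)*8 = 8/3 ≈ 2.6667)
y(V) = 9 (y(V) = 5 + 4 = 9)
s(c) = -(-16 + c)*(17 + c)
O(L, p) = (9 - p)³
O(-3, x)*(s(-1) + 325) = (-(-9 + 8/3)³)*((272 - 1*(-1) - 1*(-1)²) + 325) = (-(-19/3)³)*((272 + 1 - 1*1) + 325) = (-1*(-6859/27))*((272 + 1 - 1) + 325) = 6859*(272 + 325)/27 = (6859/27)*597 = 1364941/9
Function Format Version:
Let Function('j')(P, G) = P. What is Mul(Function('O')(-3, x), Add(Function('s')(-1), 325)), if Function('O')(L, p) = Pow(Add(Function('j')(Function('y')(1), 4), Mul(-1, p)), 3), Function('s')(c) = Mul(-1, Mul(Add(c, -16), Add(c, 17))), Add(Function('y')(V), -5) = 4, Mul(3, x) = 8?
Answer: Rational(1364941, 9) ≈ 1.5166e+5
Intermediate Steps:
x = Rational(8, 3) (x = Mul(Rational(1, 3), 8) = Rational(8, 3) ≈ 2.6667)
Function('y')(V) = 9 (Function('y')(V) = Add(5, 4) = 9)
Function('s')(c) = Mul(-1, Add(-16, c), Add(17, c)) (Function('s')(c) = Mul(-1, Mul(Add(-16, c), Add(17, c))) = Mul(-1, Add(-16, c), Add(17, c)))
Function('O')(L, p) = Pow(Add(9, Mul(-1, p)), 3)
Mul(Function('O')(-3, x), Add(Function('s')(-1), 325)) = Mul(Mul(-1, Pow(Add(-9, Rational(8, 3)), 3)), Add(Add(272, Mul(-1, -1), Mul(-1, Pow(-1, 2))), 325)) = Mul(Mul(-1, Pow(Rational(-19, 3), 3)), Add(Add(272, 1, Mul(-1, 1)), 325)) = Mul(Mul(-1, Rational(-6859, 27)), Add(Add(272, 1, -1), 325)) = Mul(Rational(6859, 27), Add(272, 325)) = Mul(Rational(6859, 27), 597) = Rational(1364941, 9)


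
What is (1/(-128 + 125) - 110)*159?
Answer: -17543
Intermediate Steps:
(1/(-128 + 125) - 110)*159 = (1/(-3) - 110)*159 = (-⅓ - 110)*159 = -331/3*159 = -17543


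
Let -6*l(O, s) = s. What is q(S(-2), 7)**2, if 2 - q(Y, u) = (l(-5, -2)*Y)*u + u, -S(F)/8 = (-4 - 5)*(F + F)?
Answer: 444889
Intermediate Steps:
S(F) = 144*F (S(F) = -8*(-4 - 5)*(F + F) = -(-72)*2*F = -(-144)*F = 144*F)
l(O, s) = -s/6
q(Y, u) = 2 - u - Y*u/3 (q(Y, u) = 2 - (((-1/6*(-2))*Y)*u + u) = 2 - ((Y/3)*u + u) = 2 - (Y*u/3 + u) = 2 - (u + Y*u/3) = 2 + (-u - Y*u/3) = 2 - u - Y*u/3)
q(S(-2), 7)**2 = (2 - 1*7 - 1/3*144*(-2)*7)**2 = (2 - 7 - 1/3*(-288)*7)**2 = (2 - 7 + 672)**2 = 667**2 = 444889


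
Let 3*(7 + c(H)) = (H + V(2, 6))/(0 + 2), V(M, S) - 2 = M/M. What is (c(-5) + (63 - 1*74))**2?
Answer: 3025/9 ≈ 336.11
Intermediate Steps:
V(M, S) = 3 (V(M, S) = 2 + M/M = 2 + 1 = 3)
c(H) = -13/2 + H/6 (c(H) = -7 + ((H + 3)/(0 + 2))/3 = -7 + ((3 + H)/2)/3 = -7 + ((3 + H)*(1/2))/3 = -7 + (3/2 + H/2)/3 = -7 + (1/2 + H/6) = -13/2 + H/6)
(c(-5) + (63 - 1*74))**2 = ((-13/2 + (1/6)*(-5)) + (63 - 1*74))**2 = ((-13/2 - 5/6) + (63 - 74))**2 = (-22/3 - 11)**2 = (-55/3)**2 = 3025/9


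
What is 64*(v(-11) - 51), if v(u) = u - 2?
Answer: -4096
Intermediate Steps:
v(u) = -2 + u
64*(v(-11) - 51) = 64*((-2 - 11) - 51) = 64*(-13 - 51) = 64*(-64) = -4096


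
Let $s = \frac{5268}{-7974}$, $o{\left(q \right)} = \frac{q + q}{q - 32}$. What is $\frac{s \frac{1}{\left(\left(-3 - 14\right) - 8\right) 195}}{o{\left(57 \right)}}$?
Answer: $\frac{439}{14771835} \approx 2.9719 \cdot 10^{-5}$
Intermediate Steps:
$o{\left(q \right)} = \frac{2 q}{-32 + q}$
$s = - \frac{878}{1329}$ ($s = 5268 \left(- \frac{1}{7974}\right) = - \frac{878}{1329} \approx -0.66065$)
$\frac{s \frac{1}{\left(\left(-3 - 14\right) - 8\right) 195}}{o{\left(57 \right)}} = \frac{\left(- \frac{878}{1329}\right) \frac{1}{\left(\left(-3 - 14\right) - 8\right) 195}}{2 \cdot 57 \frac{1}{-32 + 57}} = \frac{\left(- \frac{878}{1329}\right) \frac{1}{\left(-17 - 8\right) 195}}{2 \cdot 57 \cdot \frac{1}{25}} = \frac{\left(- \frac{878}{1329}\right) \frac{1}{\left(-25\right) 195}}{2 \cdot 57 \cdot \frac{1}{25}} = \frac{\left(- \frac{878}{1329}\right) \frac{1}{-4875}}{\frac{114}{25}} = \left(- \frac{878}{1329}\right) \left(- \frac{1}{4875}\right) \frac{25}{114} = \frac{878}{6478875} \cdot \frac{25}{114} = \frac{439}{14771835}$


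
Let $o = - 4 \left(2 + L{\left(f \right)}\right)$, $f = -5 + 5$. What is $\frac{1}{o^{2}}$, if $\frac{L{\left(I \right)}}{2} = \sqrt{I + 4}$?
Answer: $\frac{1}{576} \approx 0.0017361$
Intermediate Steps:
$f = 0$
$L{\left(I \right)} = 2 \sqrt{4 + I}$ ($L{\left(I \right)} = 2 \sqrt{I + 4} = 2 \sqrt{4 + I}$)
$o = -24$ ($o = - 4 \left(2 + 2 \sqrt{4 + 0}\right) = - 4 \left(2 + 2 \sqrt{4}\right) = - 4 \left(2 + 2 \cdot 2\right) = - 4 \left(2 + 4\right) = \left(-4\right) 6 = -24$)
$\frac{1}{o^{2}} = \frac{1}{\left(-24\right)^{2}} = \frac{1}{576}$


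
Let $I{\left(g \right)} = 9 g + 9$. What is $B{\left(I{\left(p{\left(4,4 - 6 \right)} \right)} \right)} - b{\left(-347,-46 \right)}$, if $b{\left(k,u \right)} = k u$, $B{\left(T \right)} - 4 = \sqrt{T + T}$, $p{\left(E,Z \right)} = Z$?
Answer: $-15958 + 3 i \sqrt{2} \approx -15958.0 + 4.2426 i$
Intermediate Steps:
$I{\left(g \right)} = 9 + 9 g$
$B{\left(T \right)} = 4 + \sqrt{2} \sqrt{T}$ ($B{\left(T \right)} = 4 + \sqrt{T + T} = 4 + \sqrt{2 T} = 4 + \sqrt{2} \sqrt{T}$)
$B{\left(I{\left(p{\left(4,4 - 6 \right)} \right)} \right)} - b{\left(-347,-46 \right)} = \left(4 + \sqrt{2} \sqrt{9 + 9 \left(4 - 6\right)}\right) - \left(-347\right) \left(-46\right) = \left(4 + \sqrt{2} \sqrt{9 + 9 \left(4 - 6\right)}\right) - 15962 = \left(4 + \sqrt{2} \sqrt{9 + 9 \left(-2\right)}\right) - 15962 = \left(4 + \sqrt{2} \sqrt{9 - 18}\right) - 15962 = \left(4 + \sqrt{2} \sqrt{-9}\right) - 15962 = \left(4 + \sqrt{2} \cdot 3 i\right) - 15962 = \left(4 + 3 i \sqrt{2}\right) - 15962 = -15958 + 3 i \sqrt{2}$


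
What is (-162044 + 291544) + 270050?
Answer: 399550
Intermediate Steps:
(-162044 + 291544) + 270050 = 129500 + 270050 = 399550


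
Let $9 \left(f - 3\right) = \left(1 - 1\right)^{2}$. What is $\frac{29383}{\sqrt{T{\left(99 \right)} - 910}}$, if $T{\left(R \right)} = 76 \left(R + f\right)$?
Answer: $\frac{29383 \sqrt{6842}}{6842} \approx 355.23$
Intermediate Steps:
$f = 3$ ($f = 3 + \frac{\left(1 - 1\right)^{2}}{9} = 3 + \frac{0^{2}}{9} = 3 + \frac{1}{9} \cdot 0 = 3 + 0 = 3$)
$T{\left(R \right)} = 228 + 76 R$ ($T{\left(R \right)} = 76 \left(R + 3\right) = 76 \left(3 + R\right) = 228 + 76 R$)
$\frac{29383}{\sqrt{T{\left(99 \right)} - 910}} = \frac{29383}{\sqrt{\left(228 + 76 \cdot 99\right) - 910}} = \frac{29383}{\sqrt{\left(228 + 7524\right) - 910}} = \frac{29383}{\sqrt{7752 - 910}} = \frac{29383}{\sqrt{6842}} = 29383 \frac{\sqrt{6842}}{6842} = \frac{29383 \sqrt{6842}}{6842}$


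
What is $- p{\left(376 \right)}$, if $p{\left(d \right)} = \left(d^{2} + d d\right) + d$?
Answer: $-283128$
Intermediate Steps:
$p{\left(d \right)} = d + 2 d^{2}$ ($p{\left(d \right)} = \left(d^{2} + d^{2}\right) + d = 2 d^{2} + d = d + 2 d^{2}$)
$- p{\left(376 \right)} = - 376 \left(1 + 2 \cdot 376\right) = - 376 \left(1 + 752\right) = - 376 \cdot 753 = \left(-1\right) 283128 = -283128$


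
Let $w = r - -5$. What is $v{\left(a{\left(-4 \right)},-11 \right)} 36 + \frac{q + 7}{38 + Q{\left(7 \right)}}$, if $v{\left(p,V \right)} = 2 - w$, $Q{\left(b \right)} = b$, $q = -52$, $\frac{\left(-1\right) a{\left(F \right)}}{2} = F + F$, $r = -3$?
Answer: $-1$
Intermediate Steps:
$a{\left(F \right)} = - 4 F$ ($a{\left(F \right)} = - 2 \left(F + F\right) = - 2 \cdot 2 F = - 4 F$)
$w = 2$ ($w = -3 - -5 = -3 + 5 = 2$)
$v{\left(p,V \right)} = 0$ ($v{\left(p,V \right)} = 2 - 2 = 0$)
$v{\left(a{\left(-4 \right)},-11 \right)} 36 + \frac{q + 7}{38 + Q{\left(7 \right)}} = 0 \cdot 36 + \frac{-52 + 7}{38 + 7} = 0 - \frac{45}{45} = 0 - 1 = -1$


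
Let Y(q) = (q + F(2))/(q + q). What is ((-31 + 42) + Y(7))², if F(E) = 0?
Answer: 529/4 ≈ 132.25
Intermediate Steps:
Y(q) = ½ (Y(q) = (q + 0)/(q + q) = q/((2*q)) = q*(1/(2*q)) = ½)
((-31 + 42) + Y(7))² = ((-31 + 42) + ½)² = (11 + ½)² = (23/2)² = 529/4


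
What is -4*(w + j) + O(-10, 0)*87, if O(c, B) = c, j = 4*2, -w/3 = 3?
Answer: -866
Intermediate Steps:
w = -9 (w = -3*3 = -9)
j = 8
-4*(w + j) + O(-10, 0)*87 = -4*(-9 + 8) - 10*87 = -4*(-1) - 870 = 4 - 870 = -866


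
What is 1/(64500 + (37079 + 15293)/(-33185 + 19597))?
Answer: 3397/219093407 ≈ 1.5505e-5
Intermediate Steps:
1/(64500 + (37079 + 15293)/(-33185 + 19597)) = 1/(64500 + 52372/(-13588)) = 1/(64500 + 52372*(-1/13588)) = 1/(64500 - 13093/3397) = 1/(219093407/3397) = 3397/219093407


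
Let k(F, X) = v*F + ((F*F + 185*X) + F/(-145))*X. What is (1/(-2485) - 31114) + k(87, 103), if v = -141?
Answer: 6706590561/2485 ≈ 2.6988e+6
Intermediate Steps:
k(F, X) = -141*F + X*(F² + 185*X - F/145) (k(F, X) = -141*F + ((F*F + 185*X) + F/(-145))*X = -141*F + ((F² + 185*X) + F*(-1/145))*X = -141*F + ((F² + 185*X) - F/145)*X = -141*F + (F² + 185*X - F/145)*X = -141*F + X*(F² + 185*X - F/145))
(1/(-2485) - 31114) + k(87, 103) = (1/(-2485) - 31114) + (-141*87 + 185*103² + 103*87² - 1/145*87*103) = (-1/2485 - 31114) + (-12267 + 185*10609 + 103*7569 - 309/5) = -77318291/2485 + (-12267 + 1962665 + 779607 - 309/5) = -77318291/2485 + 13649716/5 = 6706590561/2485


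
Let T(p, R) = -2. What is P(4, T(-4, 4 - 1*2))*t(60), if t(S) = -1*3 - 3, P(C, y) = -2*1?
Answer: 12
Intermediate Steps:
P(C, y) = -2
t(S) = -6 (t(S) = -3 - 3 = -6)
P(4, T(-4, 4 - 1*2))*t(60) = -2*(-6) = 12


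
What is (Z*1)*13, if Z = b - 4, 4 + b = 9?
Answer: 13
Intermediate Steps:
b = 5 (b = -4 + 9 = 5)
Z = 1 (Z = 5 - 4 = 1)
(Z*1)*13 = (1*1)*13 = 1*13 = 13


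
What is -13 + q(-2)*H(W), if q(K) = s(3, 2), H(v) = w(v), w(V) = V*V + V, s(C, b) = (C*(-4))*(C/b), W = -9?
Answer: -1309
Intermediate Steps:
s(C, b) = -4*C**2/b (s(C, b) = (-4*C)*(C/b) = -4*C**2/b)
w(V) = V + V**2 (w(V) = V**2 + V = V + V**2)
H(v) = v*(1 + v)
q(K) = -18 (q(K) = -4*3**2/2 = -4*9*1/2 = -18)
-13 + q(-2)*H(W) = -13 - (-162)*(1 - 9) = -13 - (-162)*(-8) = -13 - 18*72 = -13 - 1296 = -1309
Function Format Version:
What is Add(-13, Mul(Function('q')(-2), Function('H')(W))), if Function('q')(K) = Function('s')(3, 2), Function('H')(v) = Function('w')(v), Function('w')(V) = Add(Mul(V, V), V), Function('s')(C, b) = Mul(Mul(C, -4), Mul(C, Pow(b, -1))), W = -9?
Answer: -1309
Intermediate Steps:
Function('s')(C, b) = Mul(-4, Pow(C, 2), Pow(b, -1)) (Function('s')(C, b) = Mul(Mul(-4, C), Mul(C, Pow(b, -1))) = Mul(-4, Pow(C, 2), Pow(b, -1)))
Function('w')(V) = Add(V, Pow(V, 2)) (Function('w')(V) = Add(Pow(V, 2), V) = Add(V, Pow(V, 2)))
Function('H')(v) = Mul(v, Add(1, v))
Function('q')(K) = -18 (Function('q')(K) = Mul(-4, Pow(3, 2), Pow(2, -1)) = Mul(-4, 9, Rational(1, 2)) = -18)
Add(-13, Mul(Function('q')(-2), Function('H')(W))) = Add(-13, Mul(-18, Mul(-9, Add(1, -9)))) = Add(-13, Mul(-18, Mul(-9, -8))) = Add(-13, Mul(-18, 72)) = Add(-13, -1296) = -1309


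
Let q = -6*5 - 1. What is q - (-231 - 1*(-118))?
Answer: 82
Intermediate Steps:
q = -31 (q = -30 - 1 = -31)
q - (-231 - 1*(-118)) = -31 - (-231 - 1*(-118)) = -31 - (-231 + 118) = -31 - 1*(-113) = -31 + 113 = 82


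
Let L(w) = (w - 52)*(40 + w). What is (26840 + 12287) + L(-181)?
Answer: 71980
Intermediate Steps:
L(w) = (-52 + w)*(40 + w)
(26840 + 12287) + L(-181) = (26840 + 12287) + (-2080 + (-181)**2 - 12*(-181)) = 39127 + (-2080 + 32761 + 2172) = 39127 + 32853 = 71980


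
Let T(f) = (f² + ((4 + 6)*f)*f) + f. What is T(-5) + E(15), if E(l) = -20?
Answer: 250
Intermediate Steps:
T(f) = f + 11*f² (T(f) = (f² + (10*f)*f) + f = (f² + 10*f²) + f = 11*f² + f = f + 11*f²)
T(-5) + E(15) = -5*(1 + 11*(-5)) - 20 = -5*(1 - 55) - 20 = -5*(-54) - 20 = 270 - 20 = 250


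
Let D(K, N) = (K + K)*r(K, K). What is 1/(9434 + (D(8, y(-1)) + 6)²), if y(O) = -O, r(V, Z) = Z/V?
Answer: 1/9918 ≈ 0.00010083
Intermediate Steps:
D(K, N) = 2*K (D(K, N) = (K + K)*(K/K) = (2*K)*1 = 2*K)
1/(9434 + (D(8, y(-1)) + 6)²) = 1/(9434 + (2*8 + 6)²) = 1/(9434 + (16 + 6)²) = 1/(9434 + 22²) = 1/(9434 + 484) = 1/9918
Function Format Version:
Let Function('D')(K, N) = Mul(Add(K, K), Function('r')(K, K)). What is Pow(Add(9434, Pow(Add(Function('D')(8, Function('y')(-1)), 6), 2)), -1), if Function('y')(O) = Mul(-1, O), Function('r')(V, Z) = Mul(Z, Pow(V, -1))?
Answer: Rational(1, 9918) ≈ 0.00010083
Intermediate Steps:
Function('D')(K, N) = Mul(2, K) (Function('D')(K, N) = Mul(Add(K, K), Mul(K, Pow(K, -1))) = Mul(Mul(2, K), 1) = Mul(2, K))
Pow(Add(9434, Pow(Add(Function('D')(8, Function('y')(-1)), 6), 2)), -1) = Pow(Add(9434, Pow(Add(Mul(2, 8), 6), 2)), -1) = Pow(Add(9434, Pow(Add(16, 6), 2)), -1) = Pow(Add(9434, Pow(22, 2)), -1) = Pow(Add(9434, 484), -1) = Pow(9918, -1) = Rational(1, 9918)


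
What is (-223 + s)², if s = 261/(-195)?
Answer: 212634724/4225 ≈ 50328.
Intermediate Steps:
s = -87/65 (s = 261*(-1/195) = -87/65 ≈ -1.3385)
(-223 + s)² = (-223 - 87/65)² = (-14582/65)² = 212634724/4225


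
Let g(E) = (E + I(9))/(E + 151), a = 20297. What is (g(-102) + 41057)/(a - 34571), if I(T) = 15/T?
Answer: -431077/149877 ≈ -2.8762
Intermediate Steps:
g(E) = (5/3 + E)/(151 + E) (g(E) = (E + 15/9)/(E + 151) = (E + 15*(⅑))/(151 + E) = (E + 5/3)/(151 + E) = (5/3 + E)/(151 + E))
(g(-102) + 41057)/(a - 34571) = ((5/3 - 102)/(151 - 102) + 41057)/(20297 - 34571) = (-301/3/49 + 41057)/(-14274) = ((1/49)*(-301/3) + 41057)*(-1/14274) = (-43/21 + 41057)*(-1/14274) = (862154/21)*(-1/14274) = -431077/149877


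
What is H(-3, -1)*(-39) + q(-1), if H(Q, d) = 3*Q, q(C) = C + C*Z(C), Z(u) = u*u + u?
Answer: 350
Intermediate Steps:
Z(u) = u + u**2 (Z(u) = u**2 + u = u + u**2)
q(C) = C + C**2*(1 + C) (q(C) = C + C*(C*(1 + C)) = C + C**2*(1 + C))
H(-3, -1)*(-39) + q(-1) = (3*(-3))*(-39) - (1 - (1 - 1)) = -9*(-39) - (1 - 1*0) = 351 - (1 + 0) = 351 - 1*1 = 351 - 1 = 350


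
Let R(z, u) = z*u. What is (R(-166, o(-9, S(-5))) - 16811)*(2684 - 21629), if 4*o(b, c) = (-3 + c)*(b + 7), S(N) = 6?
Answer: 313767090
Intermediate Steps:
o(b, c) = (-3 + c)*(7 + b)/4 (o(b, c) = ((-3 + c)*(b + 7))/4 = ((-3 + c)*(7 + b))/4 = (-3 + c)*(7 + b)/4)
R(z, u) = u*z
(R(-166, o(-9, S(-5))) - 16811)*(2684 - 21629) = ((-21/4 - ¾*(-9) + (7/4)*6 + (¼)*(-9)*6)*(-166) - 16811)*(2684 - 21629) = ((-21/4 + 27/4 + 21/2 - 27/2)*(-166) - 16811)*(-18945) = (-3/2*(-166) - 16811)*(-18945) = (249 - 16811)*(-18945) = -16562*(-18945) = 313767090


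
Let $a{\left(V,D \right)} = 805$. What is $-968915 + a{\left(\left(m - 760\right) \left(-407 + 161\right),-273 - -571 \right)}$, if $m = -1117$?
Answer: $-968110$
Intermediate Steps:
$-968915 + a{\left(\left(m - 760\right) \left(-407 + 161\right),-273 - -571 \right)} = -968915 + 805 = -968110$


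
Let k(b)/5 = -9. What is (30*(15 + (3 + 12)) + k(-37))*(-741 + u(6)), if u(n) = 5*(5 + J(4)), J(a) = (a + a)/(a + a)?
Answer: -607905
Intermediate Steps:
k(b) = -45 (k(b) = 5*(-9) = -45)
J(a) = 1 (J(a) = (2*a)/((2*a)) = (2*a)*(1/(2*a)) = 1)
u(n) = 30 (u(n) = 5*(5 + 1) = 5*6 = 30)
(30*(15 + (3 + 12)) + k(-37))*(-741 + u(6)) = (30*(15 + (3 + 12)) - 45)*(-741 + 30) = (30*(15 + 15) - 45)*(-711) = (30*30 - 45)*(-711) = (900 - 45)*(-711) = 855*(-711) = -607905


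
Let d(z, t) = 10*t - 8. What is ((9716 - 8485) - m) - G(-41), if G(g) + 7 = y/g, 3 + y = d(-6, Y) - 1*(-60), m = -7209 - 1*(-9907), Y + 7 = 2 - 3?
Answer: -59891/41 ≈ -1460.8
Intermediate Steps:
Y = -8 (Y = -7 + (2 - 3) = -7 - 1 = -8)
m = 2698 (m = -7209 + 9907 = 2698)
d(z, t) = -8 + 10*t
y = -31 (y = -3 + ((-8 + 10*(-8)) - 1*(-60)) = -3 + ((-8 - 80) + 60) = -3 + (-88 + 60) = -3 - 28 = -31)
G(g) = -7 - 31/g
((9716 - 8485) - m) - G(-41) = ((9716 - 8485) - 1*2698) - (-7 - 31/(-41)) = (1231 - 2698) - (-7 - 31*(-1/41)) = -1467 - (-7 + 31/41) = -1467 - 1*(-256/41) = -1467 + 256/41 = -59891/41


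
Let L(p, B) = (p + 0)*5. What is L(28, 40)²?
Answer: 19600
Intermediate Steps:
L(p, B) = 5*p (L(p, B) = p*5 = 5*p)
L(28, 40)² = (5*28)² = 140² = 19600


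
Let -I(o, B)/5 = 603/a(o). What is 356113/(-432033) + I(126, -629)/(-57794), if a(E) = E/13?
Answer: -40893603199/49937830404 ≈ -0.81889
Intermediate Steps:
a(E) = E/13 (a(E) = E*(1/13) = E/13)
I(o, B) = -39195/o (I(o, B) = -3015/(o/13) = -3015*13/o = -39195/o)
356113/(-432033) + I(126, -629)/(-57794) = 356113/(-432033) - 39195/126/(-57794) = 356113*(-1/432033) - 39195*1/126*(-1/57794) = -356113/432033 - 4355/14*(-1/57794) = -356113/432033 + 4355/809116 = -40893603199/49937830404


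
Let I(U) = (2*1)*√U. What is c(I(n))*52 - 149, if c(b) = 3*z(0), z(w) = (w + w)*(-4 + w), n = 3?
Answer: -149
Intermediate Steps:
z(w) = 2*w*(-4 + w) (z(w) = (2*w)*(-4 + w) = 2*w*(-4 + w))
I(U) = 2*√U
c(b) = 0 (c(b) = 3*(2*0*(-4 + 0)) = 3*(2*0*(-4)) = 3*0 = 0)
c(I(n))*52 - 149 = 0*52 - 149 = 0 - 149 = -149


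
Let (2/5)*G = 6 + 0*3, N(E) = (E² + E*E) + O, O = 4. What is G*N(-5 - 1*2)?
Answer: 1530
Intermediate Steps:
N(E) = 4 + 2*E² (N(E) = (E² + E*E) + 4 = (E² + E²) + 4 = 2*E² + 4 = 4 + 2*E²)
G = 15 (G = 5*(6 + 0*3)/2 = 5*(6 + 0)/2 = (5/2)*6 = 15)
G*N(-5 - 1*2) = 15*(4 + 2*(-5 - 1*2)²) = 15*(4 + 2*(-5 - 2)²) = 15*(4 + 2*(-7)²) = 15*(4 + 2*49) = 15*(4 + 98) = 15*102 = 1530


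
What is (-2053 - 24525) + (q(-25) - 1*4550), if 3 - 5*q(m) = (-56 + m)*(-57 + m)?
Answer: -162279/5 ≈ -32456.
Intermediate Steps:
q(m) = 3/5 - (-57 + m)*(-56 + m)/5 (q(m) = 3/5 - (-56 + m)*(-57 + m)/5 = 3/5 - (-57 + m)*(-56 + m)/5)
(-2053 - 24525) + (q(-25) - 1*4550) = (-2053 - 24525) + ((-3189/5 - 1/5*(-25)**2 + (113/5)*(-25)) - 1*4550) = -26578 + ((-3189/5 - 1/5*625 - 565) - 4550) = -26578 + ((-3189/5 - 125 - 565) - 4550) = -26578 + (-6639/5 - 4550) = -26578 - 29389/5 = -162279/5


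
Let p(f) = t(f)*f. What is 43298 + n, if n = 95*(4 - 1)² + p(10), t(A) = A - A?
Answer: 44153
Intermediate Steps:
t(A) = 0
p(f) = 0 (p(f) = 0*f = 0)
n = 855 (n = 95*(4 - 1)² + 0 = 95*3² + 0 = 95*9 + 0 = 855 + 0 = 855)
43298 + n = 43298 + 855 = 44153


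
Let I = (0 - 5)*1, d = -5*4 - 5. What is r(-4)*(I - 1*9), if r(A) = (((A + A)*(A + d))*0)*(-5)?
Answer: 0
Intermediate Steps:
d = -25 (d = -20 - 5 = -25)
r(A) = 0 (r(A) = (((A + A)*(A - 25))*0)*(-5) = (((2*A)*(-25 + A))*0)*(-5) = ((2*A*(-25 + A))*0)*(-5) = 0*(-5) = 0)
I = -5 (I = -5*1 = -5)
r(-4)*(I - 1*9) = 0*(-5 - 1*9) = 0*(-5 - 9) = 0*(-14) = 0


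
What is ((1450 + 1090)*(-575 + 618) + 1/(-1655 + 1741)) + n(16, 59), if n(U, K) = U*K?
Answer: 9474105/86 ≈ 1.1016e+5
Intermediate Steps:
n(U, K) = K*U
((1450 + 1090)*(-575 + 618) + 1/(-1655 + 1741)) + n(16, 59) = ((1450 + 1090)*(-575 + 618) + 1/(-1655 + 1741)) + 59*16 = (2540*43 + 1/86) + 944 = (109220 + 1/86) + 944 = 9392921/86 + 944 = 9474105/86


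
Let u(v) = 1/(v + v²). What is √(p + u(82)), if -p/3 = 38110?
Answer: I*√5295952637074/6806 ≈ 338.13*I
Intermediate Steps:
p = -114330 (p = -3*38110 = -114330)
√(p + u(82)) = √(-114330 + 1/(82*(1 + 82))) = √(-114330 + (1/82)/83) = √(-114330 + (1/82)*(1/83)) = √(-114330 + 1/6806) = √(-778129979/6806) = I*√5295952637074/6806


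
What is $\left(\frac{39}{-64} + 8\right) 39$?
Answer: $\frac{18447}{64} \approx 288.23$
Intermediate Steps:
$\left(\frac{39}{-64} + 8\right) 39 = \left(39 \left(- \frac{1}{64}\right) + 8\right) 39 = \left(- \frac{39}{64} + 8\right) 39 = \frac{473}{64} \cdot 39 = \frac{18447}{64}$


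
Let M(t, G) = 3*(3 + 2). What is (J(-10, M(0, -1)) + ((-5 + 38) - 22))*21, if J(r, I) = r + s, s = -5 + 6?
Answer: 42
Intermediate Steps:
s = 1
M(t, G) = 15 (M(t, G) = 3*5 = 15)
J(r, I) = 1 + r (J(r, I) = r + 1 = 1 + r)
(J(-10, M(0, -1)) + ((-5 + 38) - 22))*21 = ((1 - 10) + ((-5 + 38) - 22))*21 = (-9 + (33 - 22))*21 = (-9 + 11)*21 = 2*21 = 42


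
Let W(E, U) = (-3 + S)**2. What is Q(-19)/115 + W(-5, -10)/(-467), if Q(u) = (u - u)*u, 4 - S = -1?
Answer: -4/467 ≈ -0.0085653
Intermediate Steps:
S = 5 (S = 4 - 1*(-1) = 4 + 1 = 5)
W(E, U) = 4 (W(E, U) = (-3 + 5)**2 = 2**2 = 4)
Q(u) = 0 (Q(u) = 0*u = 0)
Q(-19)/115 + W(-5, -10)/(-467) = 0/115 + 4/(-467) = 0*(1/115) + 4*(-1/467) = 0 - 4/467 = -4/467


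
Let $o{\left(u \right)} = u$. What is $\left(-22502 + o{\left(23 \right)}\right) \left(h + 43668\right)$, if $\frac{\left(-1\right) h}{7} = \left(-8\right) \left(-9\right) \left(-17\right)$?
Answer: $-1174213044$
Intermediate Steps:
$h = 8568$ ($h = - 7 \left(-8\right) \left(-9\right) \left(-17\right) = - 7 \cdot 72 \left(-17\right) = \left(-7\right) \left(-1224\right) = 8568$)
$\left(-22502 + o{\left(23 \right)}\right) \left(h + 43668\right) = \left(-22502 + 23\right) \left(8568 + 43668\right) = \left(-22479\right) 52236 = -1174213044$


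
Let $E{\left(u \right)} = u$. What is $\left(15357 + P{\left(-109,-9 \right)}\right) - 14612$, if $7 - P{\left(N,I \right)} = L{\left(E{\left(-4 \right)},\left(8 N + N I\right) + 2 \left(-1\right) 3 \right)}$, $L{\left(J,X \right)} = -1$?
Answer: $753$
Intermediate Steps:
$P{\left(N,I \right)} = 8$ ($P{\left(N,I \right)} = 7 - -1 = 7 + 1 = 8$)
$\left(15357 + P{\left(-109,-9 \right)}\right) - 14612 = \left(15357 + 8\right) - 14612 = 15365 - 14612 = 753$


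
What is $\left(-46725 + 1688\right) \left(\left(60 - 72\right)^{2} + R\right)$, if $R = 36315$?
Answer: $-1642003983$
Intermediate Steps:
$\left(-46725 + 1688\right) \left(\left(60 - 72\right)^{2} + R\right) = \left(-46725 + 1688\right) \left(\left(60 - 72\right)^{2} + 36315\right) = - 45037 \left(\left(-12\right)^{2} + 36315\right) = - 45037 \left(144 + 36315\right) = \left(-45037\right) 36459 = -1642003983$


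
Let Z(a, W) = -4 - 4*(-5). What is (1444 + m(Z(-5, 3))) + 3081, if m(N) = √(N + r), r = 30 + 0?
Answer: 4525 + √46 ≈ 4531.8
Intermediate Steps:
r = 30
Z(a, W) = 16 (Z(a, W) = -4 + 20 = 16)
m(N) = √(30 + N) (m(N) = √(N + 30) = √(30 + N))
(1444 + m(Z(-5, 3))) + 3081 = (1444 + √(30 + 16)) + 3081 = (1444 + √46) + 3081 = 4525 + √46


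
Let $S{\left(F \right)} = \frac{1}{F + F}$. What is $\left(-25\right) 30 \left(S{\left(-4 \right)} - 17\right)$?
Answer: $\frac{51375}{4} \approx 12844.0$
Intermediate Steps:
$S{\left(F \right)} = \frac{1}{2 F}$
$\left(-25\right) 30 \left(S{\left(-4 \right)} - 17\right) = \left(-25\right) 30 \left(\frac{1}{2 \left(-4\right)} - 17\right) = - 750 \left(\frac{1}{2} \left(- \frac{1}{4}\right) - 17\right) = - 750 \left(- \frac{1}{8} - 17\right) = \left(-750\right) \left(- \frac{137}{8}\right) = \frac{51375}{4}$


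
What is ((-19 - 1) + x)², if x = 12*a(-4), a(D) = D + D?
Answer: 13456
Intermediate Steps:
a(D) = 2*D
x = -96 (x = 12*(2*(-4)) = 12*(-8) = -96)
((-19 - 1) + x)² = ((-19 - 1) - 96)² = (-20 - 96)² = (-116)² = 13456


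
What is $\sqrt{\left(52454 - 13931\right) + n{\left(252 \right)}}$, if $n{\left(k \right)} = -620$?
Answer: $\sqrt{37903} \approx 194.69$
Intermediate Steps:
$\sqrt{\left(52454 - 13931\right) + n{\left(252 \right)}} = \sqrt{\left(52454 - 13931\right) - 620} = \sqrt{38523 - 620} = \sqrt{37903}$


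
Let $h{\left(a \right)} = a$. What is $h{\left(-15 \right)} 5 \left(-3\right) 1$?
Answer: $225$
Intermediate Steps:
$h{\left(-15 \right)} 5 \left(-3\right) 1 = - 15 \cdot 5 \left(-3\right) 1 = - 15 \left(\left(-15\right) 1\right) = \left(-15\right) \left(-15\right) = 225$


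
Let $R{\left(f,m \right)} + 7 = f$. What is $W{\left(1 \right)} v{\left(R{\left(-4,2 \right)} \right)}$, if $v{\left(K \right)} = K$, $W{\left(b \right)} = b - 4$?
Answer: $33$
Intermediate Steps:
$R{\left(f,m \right)} = -7 + f$
$W{\left(b \right)} = -4 + b$
$W{\left(1 \right)} v{\left(R{\left(-4,2 \right)} \right)} = \left(-4 + 1\right) \left(-7 - 4\right) = \left(-3\right) \left(-11\right) = 33$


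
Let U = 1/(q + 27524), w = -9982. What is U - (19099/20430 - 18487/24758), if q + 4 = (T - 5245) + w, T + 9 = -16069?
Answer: -18035007653/95723774145 ≈ -0.18841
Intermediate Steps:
T = -16078 (T = -9 - 16069 = -16078)
q = -31309 (q = -4 + ((-16078 - 5245) - 9982) = -4 + (-21323 - 9982) = -4 - 31305 = -31309)
U = -1/3785 (U = 1/(-31309 + 27524) = 1/(-3785) = -1/3785 ≈ -0.00026420)
U - (19099/20430 - 18487/24758) = -1/3785 - (19099/20430 - 18487/24758) = -1/3785 - 1*23790908/126451485 = -1/3785 - 23790908/126451485 = -18035007653/95723774145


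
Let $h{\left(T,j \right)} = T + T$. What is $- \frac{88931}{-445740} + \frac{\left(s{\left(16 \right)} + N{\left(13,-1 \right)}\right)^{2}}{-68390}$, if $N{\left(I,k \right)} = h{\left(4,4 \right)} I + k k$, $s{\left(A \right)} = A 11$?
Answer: $- \frac{582281701}{609683172} \approx -0.95506$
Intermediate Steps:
$s{\left(A \right)} = 11 A$
$h{\left(T,j \right)} = 2 T$
$N{\left(I,k \right)} = k^{2} + 8 I$ ($N{\left(I,k \right)} = 2 \cdot 4 I + k k = 8 I + k^{2} = k^{2} + 8 I$)
$- \frac{88931}{-445740} + \frac{\left(s{\left(16 \right)} + N{\left(13,-1 \right)}\right)^{2}}{-68390} = - \frac{88931}{-445740} + \frac{\left(11 \cdot 16 + \left(\left(-1\right)^{2} + 8 \cdot 13\right)\right)^{2}}{-68390} = \left(-88931\right) \left(- \frac{1}{445740}\right) + \left(176 + \left(1 + 104\right)\right)^{2} \left(- \frac{1}{68390}\right) = \frac{88931}{445740} + \left(176 + 105\right)^{2} \left(- \frac{1}{68390}\right) = \frac{88931}{445740} + 281^{2} \left(- \frac{1}{68390}\right) = \frac{88931}{445740} + 78961 \left(- \frac{1}{68390}\right) = \frac{88931}{445740} - \frac{78961}{68390} = - \frac{582281701}{609683172}$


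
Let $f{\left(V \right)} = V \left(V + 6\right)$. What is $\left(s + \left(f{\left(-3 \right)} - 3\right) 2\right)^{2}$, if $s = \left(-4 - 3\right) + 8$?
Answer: $529$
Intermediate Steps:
$f{\left(V \right)} = V \left(6 + V\right)$
$s = 1$ ($s = \left(-4 - 3\right) + 8 = -7 + 8 = 1$)
$\left(s + \left(f{\left(-3 \right)} - 3\right) 2\right)^{2} = \left(1 + \left(- 3 \left(6 - 3\right) - 3\right) 2\right)^{2} = \left(1 + \left(\left(-3\right) 3 - 3\right) 2\right)^{2} = \left(1 + \left(-9 - 3\right) 2\right)^{2} = \left(1 - 24\right)^{2} = \left(-23\right)^{2} = 529$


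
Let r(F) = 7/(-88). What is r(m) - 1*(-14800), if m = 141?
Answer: 1302393/88 ≈ 14800.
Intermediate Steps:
r(F) = -7/88 (r(F) = 7*(-1/88) = -7/88)
r(m) - 1*(-14800) = -7/88 - 1*(-14800) = -7/88 + 14800 = 1302393/88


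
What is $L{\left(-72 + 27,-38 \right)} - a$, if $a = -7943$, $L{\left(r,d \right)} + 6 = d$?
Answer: $7899$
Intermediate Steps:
$L{\left(r,d \right)} = -6 + d$
$L{\left(-72 + 27,-38 \right)} - a = \left(-6 - 38\right) - -7943 = -44 + 7943 = 7899$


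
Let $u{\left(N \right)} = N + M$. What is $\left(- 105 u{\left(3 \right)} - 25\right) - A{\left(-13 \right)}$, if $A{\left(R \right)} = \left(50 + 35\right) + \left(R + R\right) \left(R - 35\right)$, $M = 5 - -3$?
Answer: $-2513$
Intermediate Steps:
$M = 8$ ($M = 5 + 3 = 8$)
$A{\left(R \right)} = 85 + 2 R \left(-35 + R\right)$
$u{\left(N \right)} = 8 + N$ ($u{\left(N \right)} = N + 8 = 8 + N$)
$\left(- 105 u{\left(3 \right)} - 25\right) - A{\left(-13 \right)} = \left(- 105 \left(8 + 3\right) - 25\right) - \left(85 - -910 + 2 \left(-13\right)^{2}\right) = \left(\left(-105\right) 11 - 25\right) - \left(85 + 910 + 2 \cdot 169\right) = \left(-1155 - 25\right) - \left(85 + 910 + 338\right) = -1180 - 1333 = -2513$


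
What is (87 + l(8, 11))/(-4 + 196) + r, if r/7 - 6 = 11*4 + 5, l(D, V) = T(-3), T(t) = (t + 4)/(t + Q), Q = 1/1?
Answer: 148013/384 ≈ 385.45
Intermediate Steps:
Q = 1
T(t) = (4 + t)/(1 + t) (T(t) = (t + 4)/(t + 1) = (4 + t)/(1 + t))
l(D, V) = -1/2 (l(D, V) = (4 - 3)/(1 - 3) = 1/(-2) = -1/2*1 = -1/2)
r = 385 (r = 42 + 7*(11*4 + 5) = 42 + 7*(44 + 5) = 42 + 7*49 = 42 + 343 = 385)
(87 + l(8, 11))/(-4 + 196) + r = (87 - 1/2)/(-4 + 196) + 385 = (173/2)/192 + 385 = (173/2)*(1/192) + 385 = 173/384 + 385 = 148013/384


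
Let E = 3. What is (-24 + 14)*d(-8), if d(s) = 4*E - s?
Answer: -200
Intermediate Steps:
d(s) = 12 - s (d(s) = 4*3 - s = 12 - s)
(-24 + 14)*d(-8) = (-24 + 14)*(12 - 1*(-8)) = -10*(12 + 8) = -10*20 = -200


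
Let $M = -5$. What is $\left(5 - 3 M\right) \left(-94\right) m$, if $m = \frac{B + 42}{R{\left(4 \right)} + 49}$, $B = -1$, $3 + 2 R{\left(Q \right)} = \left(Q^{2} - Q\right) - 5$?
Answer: $- \frac{77080}{51} \approx -1511.4$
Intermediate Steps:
$R{\left(Q \right)} = -4 + \frac{Q^{2}}{2} - \frac{Q}{2}$ ($R{\left(Q \right)} = - \frac{3}{2} + \frac{\left(Q^{2} - Q\right) - 5}{2} = - \frac{3}{2} + \frac{-5 + Q^{2} - Q}{2} = - \frac{3}{2} - \left(\frac{5}{2} + \frac{Q}{2} - \frac{Q^{2}}{2}\right) = -4 + \frac{Q^{2}}{2} - \frac{Q}{2}$)
$m = \frac{41}{51}$ ($m = \frac{-1 + 42}{\left(-4 + \frac{4^{2}}{2} - 2\right) + 49} = \frac{41}{\left(-4 + \frac{1}{2} \cdot 16 - 2\right) + 49} = \frac{41}{\left(-4 + 8 - 2\right) + 49} = \frac{41}{2 + 49} = \frac{41}{51} \approx 0.80392$)
$\left(5 - 3 M\right) \left(-94\right) m = \left(5 - -15\right) \left(-94\right) \frac{41}{51} = \left(5 + 15\right) \left(-94\right) \frac{41}{51} = 20 \left(-94\right) \frac{41}{51} = \left(-1880\right) \frac{41}{51} = - \frac{77080}{51}$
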